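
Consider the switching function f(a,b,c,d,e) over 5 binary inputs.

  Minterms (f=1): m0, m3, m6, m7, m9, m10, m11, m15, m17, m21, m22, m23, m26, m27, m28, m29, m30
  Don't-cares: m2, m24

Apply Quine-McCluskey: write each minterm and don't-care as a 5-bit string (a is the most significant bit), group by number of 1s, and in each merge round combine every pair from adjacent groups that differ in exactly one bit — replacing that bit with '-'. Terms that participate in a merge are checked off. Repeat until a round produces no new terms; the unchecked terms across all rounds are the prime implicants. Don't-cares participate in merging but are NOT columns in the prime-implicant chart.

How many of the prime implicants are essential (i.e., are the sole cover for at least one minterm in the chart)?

5

[col 0] 00000*, 00010*, 00011*, 00110*, 00111*, 01001*, 01010*, 01011*, 01111*, 10001*, 10101*, 10110*, 10111*, 11000*, 11010*, 11011*, 11100*, 11101*, 11110*
[col 1] -0110*, -0111*, -1010*, -1011*, 0-010*, 0-011*, 0-111*, 00-10*, 00-11*, 000-0, 0001-*, 0011-*, 01-11*, 010-1, 0101-*, 1-101, 1-110, 10-01, 101-1, 1011-*, 11-00*, 11-10*, 110-0*, 1101-*, 111-0*, 1110-
[col 2] -011-, -101-, 0--11, 0-01-, 00-1-, 11--0
Prime implicants: -011-, -101-, 0--11, 0-01-, 00-1-, 000-0, 010-1, 1-101, 1-110, 10-01, 101-1, 11--0, 1110-
PI chart (minterm → PIs covering it):
  0 | 000-0  (sole → essential)
  3 | 0--11,0-01-,00-1-
  6 | -011-,00-1-
  7 | -011-,0--11,00-1-
  9 | 010-1  (sole → essential)
  10 | -101-,0-01-
  11 | -101-,0--11,0-01-,010-1
  15 | 0--11  (sole → essential)
  17 | 10-01  (sole → essential)
  21 | 1-101,10-01,101-1
  22 | -011-,1-110
  23 | -011-,101-1
  26 | -101-,11--0
  27 | -101-  (sole → essential)
  28 | 11--0,1110-
  29 | 1-101,1110-
  30 | 1-110,11--0
Essential prime implicants: -101-, 0--11, 000-0, 010-1, 10-01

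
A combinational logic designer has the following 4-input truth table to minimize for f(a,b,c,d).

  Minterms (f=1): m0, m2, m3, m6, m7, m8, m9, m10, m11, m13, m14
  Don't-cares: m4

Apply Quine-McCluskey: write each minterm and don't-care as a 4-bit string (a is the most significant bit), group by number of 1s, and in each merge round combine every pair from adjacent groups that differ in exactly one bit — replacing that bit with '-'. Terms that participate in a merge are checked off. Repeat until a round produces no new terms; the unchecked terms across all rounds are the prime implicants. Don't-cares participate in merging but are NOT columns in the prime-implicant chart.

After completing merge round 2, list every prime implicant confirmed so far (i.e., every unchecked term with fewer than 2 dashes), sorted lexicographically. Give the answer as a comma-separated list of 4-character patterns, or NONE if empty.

[col 0] 0000*, 0010*, 0011*, 0100*, 0110*, 0111*, 1000*, 1001*, 1010*, 1011*, 1101*, 1110*
[col 1] -000*, -010*, -011*, -110*, 0-00*, 0-10*, 0-11*, 00-0*, 001-*, 01-0*, 011-*, 1-01, 1-10*, 10-0*, 10-1*, 100-*, 101-*
[col 2] --10, -0-0, -01-, 0--0, 0-1-, 10--
Prime implicants: --10, -0-0, -01-, 0--0, 0-1-, 1-01, 10--

1-01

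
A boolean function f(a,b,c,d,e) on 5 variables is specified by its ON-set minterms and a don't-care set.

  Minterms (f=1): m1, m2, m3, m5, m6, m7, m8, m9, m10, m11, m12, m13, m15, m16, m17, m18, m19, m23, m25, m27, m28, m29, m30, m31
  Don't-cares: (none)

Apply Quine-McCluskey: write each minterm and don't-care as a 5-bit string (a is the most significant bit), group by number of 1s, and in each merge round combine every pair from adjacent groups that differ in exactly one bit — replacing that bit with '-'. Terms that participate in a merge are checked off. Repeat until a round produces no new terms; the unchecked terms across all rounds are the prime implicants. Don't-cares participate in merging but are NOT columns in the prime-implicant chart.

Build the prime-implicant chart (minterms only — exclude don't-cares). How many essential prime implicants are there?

5

[col 0] 00001*, 00010*, 00011*, 00101*, 00110*, 00111*, 01000*, 01001*, 01010*, 01011*, 01100*, 01101*, 01111*, 10000*, 10001*, 10010*, 10011*, 10111*, 11001*, 11011*, 11100*, 11101*, 11110*, 11111*
[col 1] -0001*, -0010*, -0011*, -0111*, -1001*, -1011*, -1100*, -1101*, -1111*, 0-001*, 0-010*, 0-011*, 0-101*, 0-111*, 00-01*, 00-10*, 00-11*, 000-1*, 0001-*, 001-1*, 0011-*, 01-00*, 01-01*, 01-11*, 010-0*, 010-1*, 0100-*, 0101-*, 011-1*, 0110-*, 1-001*, 1-011*, 1-111*, 10-11*, 100-0*, 100-1*, 1000-*, 1001-*, 11-01*, 11-11*, 110-1*, 111-0*, 111-1*, 1110-*, 1111-*
[col 2] --001*, --011*, --111*, -0-11*, -00-1*, -001-, -1-01*, -1-11*, -10-1*, -11-1*, -110-, 0--01*, 0--11*, 0-0-1*, 0-01-, 0-1-1*, 00--1*, 00-1-, 01--1*, 01-0-, 010--, 1--11*, 1-0-1*, 100--, 11--1*, 111--
[col 3] ---11, --0-1, -1--1, 0---1
Prime implicants: ---11, --0-1, -001-, -1--1, -110-, 0---1, 0-01-, 00-1-, 01-0-, 010--, 100--, 111--
PI chart (minterm → PIs covering it):
  1 | --0-1,0---1
  2 | -001-,0-01-,00-1-
  3 | ---11,--0-1,-001-,0---1,0-01-,00-1-
  5 | 0---1  (sole → essential)
  6 | 00-1-  (sole → essential)
  7 | ---11,0---1,00-1-
  8 | 01-0-,010--
  9 | --0-1,-1--1,0---1,01-0-,010--
  10 | 0-01-,010--
  11 | ---11,--0-1,-1--1,0---1,0-01-,010--
  12 | -110-,01-0-
  13 | -1--1,-110-,0---1,01-0-
  15 | ---11,-1--1,0---1
  16 | 100--  (sole → essential)
  17 | --0-1,100--
  18 | -001-,100--
  19 | ---11,--0-1,-001-,100--
  23 | ---11  (sole → essential)
  25 | --0-1,-1--1
  27 | ---11,--0-1,-1--1
  28 | -110-,111--
  29 | -1--1,-110-,111--
  30 | 111--  (sole → essential)
  31 | ---11,-1--1,111--
Essential prime implicants: ---11, 0---1, 00-1-, 100--, 111--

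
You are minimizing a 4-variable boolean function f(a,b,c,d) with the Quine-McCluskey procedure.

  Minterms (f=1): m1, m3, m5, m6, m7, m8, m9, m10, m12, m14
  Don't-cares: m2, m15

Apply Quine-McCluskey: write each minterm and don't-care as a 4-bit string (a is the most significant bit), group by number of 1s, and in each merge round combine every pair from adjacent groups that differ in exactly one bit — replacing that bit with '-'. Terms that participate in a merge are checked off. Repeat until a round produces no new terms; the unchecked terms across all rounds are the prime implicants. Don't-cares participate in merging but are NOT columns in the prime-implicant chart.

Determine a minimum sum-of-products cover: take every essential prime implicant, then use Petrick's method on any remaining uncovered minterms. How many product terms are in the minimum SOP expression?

4

[col 0] 0001*, 0010*, 0011*, 0101*, 0110*, 0111*, 1000*, 1001*, 1010*, 1100*, 1110*, 1111*
[col 1] -001, -010*, -110*, -111*, 0-01*, 0-10*, 0-11*, 00-1*, 001-*, 01-1*, 011-*, 1-00*, 1-10*, 10-0*, 100-, 11-0*, 111-*
[col 2] --10, -11-, 0--1, 0-1-, 1--0
Prime implicants: --10, -001, -11-, 0--1, 0-1-, 1--0, 100-
PI chart (minterm → PIs covering it):
  1 | -001,0--1
  3 | 0--1,0-1-
  5 | 0--1  (sole → essential)
  6 | --10,-11-,0-1-
  7 | -11-,0--1,0-1-
  8 | 1--0,100-
  9 | -001,100-
  10 | --10,1--0
  12 | 1--0  (sole → essential)
  14 | --10,-11-,1--0
Essential prime implicants: 0--1, 1--0
Petrick residual → --10, -001
Minimum SOP uses 4 PIs: cd' + b'c'd + a'd + ad'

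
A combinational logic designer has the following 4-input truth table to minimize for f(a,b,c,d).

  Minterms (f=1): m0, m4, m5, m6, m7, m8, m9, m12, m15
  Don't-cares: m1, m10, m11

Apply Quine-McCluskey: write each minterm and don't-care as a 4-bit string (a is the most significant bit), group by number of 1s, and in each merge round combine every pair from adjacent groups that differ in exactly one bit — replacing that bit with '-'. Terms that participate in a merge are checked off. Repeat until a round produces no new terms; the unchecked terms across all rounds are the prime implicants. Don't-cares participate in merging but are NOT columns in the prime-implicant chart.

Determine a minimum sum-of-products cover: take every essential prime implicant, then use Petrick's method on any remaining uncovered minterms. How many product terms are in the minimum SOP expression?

size-2^0 implicants → 0000(✓)  0001(✓)  0100(✓)  0101(✓)  0110(✓)  0111(✓)  1000(✓)  1001(✓)  1010(✓)  1011(✓)  1100(✓)  1111(✓)
size-2^1 implicants → -000(✓)  -001(✓)  -100(✓)  -111  0-00(✓)  0-01(✓)  000-(✓)  01-0(✓)  01-1(✓)  010-(✓)  011-(✓)  1-00(✓)  1-11  10-0(✓)  10-1(✓)  100-(✓)  101-(✓)
size-2^2 implicants → --00  -00-  0-0-  01--  10--
Unchecked terms (primes): --00, -00-, -111, 0-0-, 01--, 1-11, 10--
Minterm coverage:
  m0 ⊆ --00,-00-,0-0-
  m4 ⊆ --00,0-0-,01--
  m5 ⊆ 0-0-,01--
  m6 ⊆ 01-- [E]
  m7 ⊆ -111,01--
  m8 ⊆ --00,-00-,10--
  m9 ⊆ -00-,10--
  m12 ⊆ --00 [E]
  m15 ⊆ -111,1-11
E = {--00, 01--}
Petrick residual → -00-, -111
Cover = c'd' + b'c' + bcd + a'b  |cover|=4

4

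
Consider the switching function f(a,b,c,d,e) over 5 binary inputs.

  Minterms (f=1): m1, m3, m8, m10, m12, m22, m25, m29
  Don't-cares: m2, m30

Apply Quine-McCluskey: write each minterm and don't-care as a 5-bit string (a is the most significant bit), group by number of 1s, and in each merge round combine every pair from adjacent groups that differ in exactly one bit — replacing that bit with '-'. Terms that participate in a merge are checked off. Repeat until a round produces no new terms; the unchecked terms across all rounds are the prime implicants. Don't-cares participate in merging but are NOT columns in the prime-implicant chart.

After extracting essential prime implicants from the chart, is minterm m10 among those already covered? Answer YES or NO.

Round 0: 00001✓ 00010✓ 00011✓ 01000✓ 01010✓ 01100✓ 10110✓ 11001✓ 11101✓ 11110✓
Round 1: 0-010 000-1 0001- 01-00 010-0 1-110 11-01
PIs = {0-010, 000-1, 0001-, 01-00, 010-0, 1-110, 11-01}
Coverage chart:
  m1: 000-1 ←essential
  m3: 000-1,0001-
  m8: 01-00,010-0
  m10: 0-010,010-0
  m12: 01-00 ←essential
  m22: 1-110 ←essential
  m25: 11-01 ←essential
  m29: 11-01 ←essential
Essential: 000-1, 01-00, 1-110, 11-01

NO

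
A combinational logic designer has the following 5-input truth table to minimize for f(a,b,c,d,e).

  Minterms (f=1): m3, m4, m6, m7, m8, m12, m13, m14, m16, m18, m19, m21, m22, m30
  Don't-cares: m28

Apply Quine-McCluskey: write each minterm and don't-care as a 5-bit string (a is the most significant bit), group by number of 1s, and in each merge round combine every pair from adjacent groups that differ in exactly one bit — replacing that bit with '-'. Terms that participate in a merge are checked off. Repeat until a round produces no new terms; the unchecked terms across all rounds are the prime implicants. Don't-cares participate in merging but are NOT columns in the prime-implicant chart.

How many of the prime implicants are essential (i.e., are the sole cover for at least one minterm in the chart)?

5

[col 0] 00011*, 00100*, 00110*, 00111*, 01000*, 01100*, 01101*, 01110*, 10000*, 10010*, 10011*, 10101, 10110*, 11100*, 11110*
[col 1] -0011, -0110*, -1100*, -1110*, 0-100*, 0-110*, 00-11, 001-0*, 0011-, 01-00, 011-0*, 0110-, 1-110*, 10-10, 100-0, 1001-, 111-0*
[col 2] --110, -11-0, 0-1-0
Prime implicants: --110, -0011, -11-0, 0-1-0, 00-11, 0011-, 01-00, 0110-, 10-10, 100-0, 1001-, 10101
PI chart (minterm → PIs covering it):
  3 | -0011,00-11
  4 | 0-1-0  (sole → essential)
  6 | --110,0-1-0,0011-
  7 | 00-11,0011-
  8 | 01-00  (sole → essential)
  12 | -11-0,0-1-0,01-00,0110-
  13 | 0110-  (sole → essential)
  14 | --110,-11-0,0-1-0
  16 | 100-0  (sole → essential)
  18 | 10-10,100-0,1001-
  19 | -0011,1001-
  21 | 10101  (sole → essential)
  22 | --110,10-10
  30 | --110,-11-0
Essential prime implicants: 0-1-0, 01-00, 0110-, 100-0, 10101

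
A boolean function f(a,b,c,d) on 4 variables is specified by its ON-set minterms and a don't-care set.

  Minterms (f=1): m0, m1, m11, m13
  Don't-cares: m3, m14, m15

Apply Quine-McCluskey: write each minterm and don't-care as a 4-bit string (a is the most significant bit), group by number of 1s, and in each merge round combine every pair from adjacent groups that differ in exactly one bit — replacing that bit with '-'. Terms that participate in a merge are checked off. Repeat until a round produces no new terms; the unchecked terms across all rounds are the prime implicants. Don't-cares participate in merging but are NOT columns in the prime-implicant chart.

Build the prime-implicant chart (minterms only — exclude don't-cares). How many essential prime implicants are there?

2

Round 0: 0000✓ 0001✓ 0011✓ 1011✓ 1101✓ 1110✓ 1111✓
Round 1: -011 00-1 000- 1-11 11-1 111-
PIs = {-011, 00-1, 000-, 1-11, 11-1, 111-}
Coverage chart:
  m0: 000- ←essential
  m1: 00-1,000-
  m11: -011,1-11
  m13: 11-1 ←essential
Essential: 000-, 11-1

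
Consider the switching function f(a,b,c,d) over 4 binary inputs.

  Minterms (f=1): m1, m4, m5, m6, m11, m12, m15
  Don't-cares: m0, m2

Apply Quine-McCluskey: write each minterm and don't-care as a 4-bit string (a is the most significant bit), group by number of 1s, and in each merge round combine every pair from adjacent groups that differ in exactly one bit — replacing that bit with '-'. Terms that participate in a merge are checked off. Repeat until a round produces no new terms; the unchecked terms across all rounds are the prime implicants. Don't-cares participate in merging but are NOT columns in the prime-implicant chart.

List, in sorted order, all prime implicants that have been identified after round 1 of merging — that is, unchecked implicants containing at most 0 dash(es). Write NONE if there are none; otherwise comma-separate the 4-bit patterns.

NONE

Round 0: 0000✓ 0001✓ 0010✓ 0100✓ 0101✓ 0110✓ 1011✓ 1100✓ 1111✓
Round 1: -100 0-00✓ 0-01✓ 0-10✓ 00-0✓ 000-✓ 01-0✓ 010-✓ 1-11
Round 2: 0--0 0-0-
PIs = {-100, 0--0, 0-0-, 1-11}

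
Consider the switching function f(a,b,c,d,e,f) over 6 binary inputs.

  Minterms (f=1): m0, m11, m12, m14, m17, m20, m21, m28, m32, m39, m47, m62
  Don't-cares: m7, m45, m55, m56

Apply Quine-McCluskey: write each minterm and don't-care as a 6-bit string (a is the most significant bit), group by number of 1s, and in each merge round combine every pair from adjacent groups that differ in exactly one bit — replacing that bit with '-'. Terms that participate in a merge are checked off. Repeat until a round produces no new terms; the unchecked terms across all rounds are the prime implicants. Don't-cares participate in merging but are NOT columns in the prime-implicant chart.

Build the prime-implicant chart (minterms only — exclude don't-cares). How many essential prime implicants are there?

5

size-2^0 implicants → 000000(✓)  000111(✓)  001011  001100(✓)  001110(✓)  010001(✓)  010100(✓)  010101(✓)  011100(✓)  100000(✓)  100111(✓)  101101(✓)  101111(✓)  110111(✓)  111000  111110
size-2^1 implicants → -00000  -00111  0-1100  0011-0  01-100  010-01  01010-  1-0111  10-111  1011-1
Unchecked terms (primes): -00000, -00111, 0-1100, 001011, 0011-0, 01-100, 010-01, 01010-, 1-0111, 10-111, 1011-1, 111000, 111110
Minterm coverage:
  m0 ⊆ -00000 [E]
  m11 ⊆ 001011 [E]
  m12 ⊆ 0-1100,0011-0
  m14 ⊆ 0011-0 [E]
  m17 ⊆ 010-01 [E]
  m20 ⊆ 01-100,01010-
  m21 ⊆ 010-01,01010-
  m28 ⊆ 0-1100,01-100
  m32 ⊆ -00000 [E]
  m39 ⊆ -00111,1-0111,10-111
  m47 ⊆ 10-111,1011-1
  m62 ⊆ 111110 [E]
E = {-00000, 001011, 0011-0, 010-01, 111110}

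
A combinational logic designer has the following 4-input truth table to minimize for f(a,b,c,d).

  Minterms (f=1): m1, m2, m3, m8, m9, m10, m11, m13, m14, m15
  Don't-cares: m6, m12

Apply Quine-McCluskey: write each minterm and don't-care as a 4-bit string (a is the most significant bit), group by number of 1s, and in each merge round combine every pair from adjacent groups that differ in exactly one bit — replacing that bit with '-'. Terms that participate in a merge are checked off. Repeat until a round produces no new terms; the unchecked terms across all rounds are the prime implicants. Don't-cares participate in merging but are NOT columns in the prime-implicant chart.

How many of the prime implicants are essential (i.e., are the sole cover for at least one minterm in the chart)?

Round 0: 0001✓ 0010✓ 0011✓ 0110✓ 1000✓ 1001✓ 1010✓ 1011✓ 1100✓ 1101✓ 1110✓ 1111✓
Round 1: -001✓ -010✓ -011✓ -110✓ 0-10✓ 00-1✓ 001-✓ 1-00✓ 1-01✓ 1-10✓ 1-11✓ 10-0✓ 10-1✓ 100-✓ 101-✓ 11-0✓ 11-1✓ 110-✓ 111-✓
Round 2: --10 -0-1 -01- 1--0✓ 1--1✓ 1-0-✓ 1-1-✓ 10--✓ 11--✓
Round 3: 1---
PIs = {--10, -0-1, -01-, 1---}
Coverage chart:
  m1: -0-1 ←essential
  m2: --10,-01-
  m3: -0-1,-01-
  m8: 1--- ←essential
  m9: -0-1,1---
  m10: --10,-01-,1---
  m11: -0-1,-01-,1---
  m13: 1--- ←essential
  m14: --10,1---
  m15: 1--- ←essential
Essential: -0-1, 1---

2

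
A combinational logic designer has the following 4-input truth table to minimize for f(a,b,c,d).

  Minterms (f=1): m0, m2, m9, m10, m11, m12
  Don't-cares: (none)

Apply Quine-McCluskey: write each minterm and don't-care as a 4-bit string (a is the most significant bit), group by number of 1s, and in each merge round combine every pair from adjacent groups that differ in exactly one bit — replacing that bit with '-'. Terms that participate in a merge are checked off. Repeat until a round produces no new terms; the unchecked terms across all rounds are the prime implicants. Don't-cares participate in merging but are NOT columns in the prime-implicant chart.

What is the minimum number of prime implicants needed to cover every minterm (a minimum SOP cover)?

[col 0] 0000*, 0010*, 1001*, 1010*, 1011*, 1100
[col 1] -010, 00-0, 10-1, 101-
Prime implicants: -010, 00-0, 10-1, 101-, 1100
PI chart (minterm → PIs covering it):
  0 | 00-0  (sole → essential)
  2 | -010,00-0
  9 | 10-1  (sole → essential)
  10 | -010,101-
  11 | 10-1,101-
  12 | 1100  (sole → essential)
Essential prime implicants: 00-0, 10-1, 1100
Petrick residual → -010
Minimum SOP uses 4 PIs: b'cd' + a'b'd' + ab'd + abc'd'

4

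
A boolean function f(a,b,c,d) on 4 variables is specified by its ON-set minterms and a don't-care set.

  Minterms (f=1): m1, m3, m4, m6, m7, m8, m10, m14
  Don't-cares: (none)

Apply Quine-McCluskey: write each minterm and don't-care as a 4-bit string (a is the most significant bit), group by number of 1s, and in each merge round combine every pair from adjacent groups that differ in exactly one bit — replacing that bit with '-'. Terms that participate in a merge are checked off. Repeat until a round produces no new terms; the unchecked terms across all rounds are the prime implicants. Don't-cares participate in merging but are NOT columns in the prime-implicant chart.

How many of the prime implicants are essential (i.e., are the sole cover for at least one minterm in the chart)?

3

size-2^0 implicants → 0001(✓)  0011(✓)  0100(✓)  0110(✓)  0111(✓)  1000(✓)  1010(✓)  1110(✓)
size-2^1 implicants → -110  0-11  00-1  01-0  011-  1-10  10-0
Unchecked terms (primes): -110, 0-11, 00-1, 01-0, 011-, 1-10, 10-0
Minterm coverage:
  m1 ⊆ 00-1 [E]
  m3 ⊆ 0-11,00-1
  m4 ⊆ 01-0 [E]
  m6 ⊆ -110,01-0,011-
  m7 ⊆ 0-11,011-
  m8 ⊆ 10-0 [E]
  m10 ⊆ 1-10,10-0
  m14 ⊆ -110,1-10
E = {00-1, 01-0, 10-0}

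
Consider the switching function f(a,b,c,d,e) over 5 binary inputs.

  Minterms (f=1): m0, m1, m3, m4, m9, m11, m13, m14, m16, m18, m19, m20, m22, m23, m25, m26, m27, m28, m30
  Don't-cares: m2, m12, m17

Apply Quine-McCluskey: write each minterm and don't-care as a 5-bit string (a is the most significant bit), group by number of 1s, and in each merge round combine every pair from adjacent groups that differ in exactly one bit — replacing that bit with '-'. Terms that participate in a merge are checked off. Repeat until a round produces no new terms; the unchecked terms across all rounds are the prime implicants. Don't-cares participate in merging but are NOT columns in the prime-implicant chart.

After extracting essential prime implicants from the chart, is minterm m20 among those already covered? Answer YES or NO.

NO

Round 0: 00000✓ 00001✓ 00010✓ 00011✓ 00100✓ 01001✓ 01011✓ 01100✓ 01101✓ 01110✓ 10000✓ 10001✓ 10010✓ 10011✓ 10100✓ 10110✓ 10111✓ 11001✓ 11010✓ 11011✓ 11100✓ 11110✓
Round 1: -0000✓ -0001✓ -0010✓ -0011✓ -0100✓ -1001✓ -1011✓ -1100✓ -1110✓ 0-001✓ 0-011✓ 0-100✓ 00-00✓ 000-0✓ 000-1✓ 0000-✓ 0001-✓ 01-01 010-1✓ 011-0✓ 0110- 1-001✓ 1-010✓ 1-011✓ 1-100✓ 1-110✓ 10-00✓ 10-10✓ 10-11✓ 100-0✓ 100-1✓ 1000-✓ 1001-✓ 101-0✓ 1011-✓ 11-10✓ 110-1✓ 1101-✓ 111-0✓
Round 2: --001✓ --011✓ --100 -0-00 -00-0✓ -00-1✓ -000-✓ -001-✓ -10-1✓ -11-0 0-0-1✓ 000--✓ 1--10 1-0-1✓ 1-01- 1-1-0 10--0 10-1- 100--✓
Round 3: --0-1 -00--
PIs = {--0-1, --100, -0-00, -00--, -11-0, 01-01, 0110-, 1--10, 1-01-, 1-1-0, 10--0, 10-1-}
Coverage chart:
  m0: -0-00,-00--
  m1: --0-1,-00--
  m3: --0-1,-00--
  m4: --100,-0-00
  m9: --0-1,01-01
  m11: --0-1 ←essential
  m13: 01-01,0110-
  m14: -11-0 ←essential
  m16: -0-00,-00--,10--0
  m18: -00--,1--10,1-01-,10--0,10-1-
  m19: --0-1,-00--,1-01-,10-1-
  m20: --100,-0-00,1-1-0,10--0
  m22: 1--10,1-1-0,10--0,10-1-
  m23: 10-1- ←essential
  m25: --0-1 ←essential
  m26: 1--10,1-01-
  m27: --0-1,1-01-
  m28: --100,-11-0,1-1-0
  m30: -11-0,1--10,1-1-0
Essential: --0-1, -11-0, 10-1-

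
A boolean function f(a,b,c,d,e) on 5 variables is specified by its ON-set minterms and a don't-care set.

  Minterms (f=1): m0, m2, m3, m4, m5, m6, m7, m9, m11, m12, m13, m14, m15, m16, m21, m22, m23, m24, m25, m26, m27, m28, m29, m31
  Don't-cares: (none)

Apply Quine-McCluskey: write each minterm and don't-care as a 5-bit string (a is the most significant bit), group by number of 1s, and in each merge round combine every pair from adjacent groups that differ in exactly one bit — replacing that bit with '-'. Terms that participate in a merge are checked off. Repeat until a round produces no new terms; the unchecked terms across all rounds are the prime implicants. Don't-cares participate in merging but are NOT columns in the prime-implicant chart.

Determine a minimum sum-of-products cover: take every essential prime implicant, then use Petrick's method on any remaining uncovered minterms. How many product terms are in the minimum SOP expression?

8

[col 0] 00000*, 00010*, 00011*, 00100*, 00101*, 00110*, 00111*, 01001*, 01011*, 01100*, 01101*, 01110*, 01111*, 10000*, 10101*, 10110*, 10111*, 11000*, 11001*, 11010*, 11011*, 11100*, 11101*, 11111*
[col 1] -0000, -0101*, -0110*, -0111*, -1001*, -1011*, -1100*, -1101*, -1111*, 0-011*, 0-100*, 0-101*, 0-110*, 0-111*, 00-00*, 00-10*, 00-11*, 000-0*, 0001-*, 001-0*, 001-1*, 0010-*, 0011-*, 01-01*, 01-11*, 010-1*, 011-0*, 011-1*, 0110-*, 0111-*, 1-000, 1-101*, 1-111*, 101-1*, 1011-*, 11-00*, 11-01*, 11-11*, 110-0*, 110-1*, 1100-*, 1101-*, 111-1*, 1110-*
[col 2] --101*, --111*, -01-1*, -011-, -1-01*, -1-11*, -10-1*, -11-1*, -110-, 0--11, 0-1-0*, 0-1-1*, 0-10-*, 0-11-*, 00--0, 00-1-, 001--*, 01--1*, 011--*, 1-1-1*, 11--1*, 11-0-, 110--
[col 3] --1-1, -1--1, 0-1--
Prime implicants: --1-1, -0000, -011-, -1--1, -110-, 0--11, 0-1--, 00--0, 00-1-, 1-000, 11-0-, 110--
PI chart (minterm → PIs covering it):
  0 | -0000,00--0
  2 | 00--0,00-1-
  3 | 0--11,00-1-
  4 | 0-1--,00--0
  5 | --1-1,0-1--
  6 | -011-,0-1--,00--0,00-1-
  7 | --1-1,-011-,0--11,0-1--,00-1-
  9 | -1--1  (sole → essential)
  11 | -1--1,0--11
  12 | -110-,0-1--
  13 | --1-1,-1--1,-110-,0-1--
  14 | 0-1--  (sole → essential)
  15 | --1-1,-1--1,0--11,0-1--
  16 | -0000,1-000
  21 | --1-1  (sole → essential)
  22 | -011-  (sole → essential)
  23 | --1-1,-011-
  24 | 1-000,11-0-,110--
  25 | -1--1,11-0-,110--
  26 | 110--  (sole → essential)
  27 | -1--1,110--
  28 | -110-,11-0-
  29 | --1-1,-1--1,-110-,11-0-
  31 | --1-1,-1--1
Essential prime implicants: --1-1, -011-, -1--1, 0-1--, 110--
Petrick residual → -0000, -110-, 00-1-
Minimum SOP uses 8 PIs: ce + b'c'd'e' + b'cd + be + bcd' + a'c + a'b'd + abc'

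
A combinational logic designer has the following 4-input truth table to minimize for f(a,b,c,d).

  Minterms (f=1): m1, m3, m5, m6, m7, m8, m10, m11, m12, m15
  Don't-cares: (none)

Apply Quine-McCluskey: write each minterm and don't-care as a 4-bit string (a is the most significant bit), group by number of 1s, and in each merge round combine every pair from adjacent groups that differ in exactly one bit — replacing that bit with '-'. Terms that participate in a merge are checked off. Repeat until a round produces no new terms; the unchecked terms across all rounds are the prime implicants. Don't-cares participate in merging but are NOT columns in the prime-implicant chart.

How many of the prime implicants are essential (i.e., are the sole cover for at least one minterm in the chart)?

[col 0] 0001*, 0011*, 0101*, 0110*, 0111*, 1000*, 1010*, 1011*, 1100*, 1111*
[col 1] -011*, -111*, 0-01*, 0-11*, 00-1*, 01-1*, 011-, 1-00, 1-11*, 10-0, 101-
[col 2] --11, 0--1
Prime implicants: --11, 0--1, 011-, 1-00, 10-0, 101-
PI chart (minterm → PIs covering it):
  1 | 0--1  (sole → essential)
  3 | --11,0--1
  5 | 0--1  (sole → essential)
  6 | 011-  (sole → essential)
  7 | --11,0--1,011-
  8 | 1-00,10-0
  10 | 10-0,101-
  11 | --11,101-
  12 | 1-00  (sole → essential)
  15 | --11  (sole → essential)
Essential prime implicants: --11, 0--1, 011-, 1-00

4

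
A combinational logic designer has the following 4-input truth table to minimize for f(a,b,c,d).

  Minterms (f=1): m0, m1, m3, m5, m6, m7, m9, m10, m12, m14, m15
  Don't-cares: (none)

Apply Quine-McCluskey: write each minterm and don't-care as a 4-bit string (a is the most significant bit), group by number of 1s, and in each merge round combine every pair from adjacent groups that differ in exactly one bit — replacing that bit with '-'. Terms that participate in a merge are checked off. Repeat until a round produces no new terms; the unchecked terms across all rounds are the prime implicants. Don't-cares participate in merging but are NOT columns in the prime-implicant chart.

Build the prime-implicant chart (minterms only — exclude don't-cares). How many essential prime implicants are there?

6

Round 0: 0000✓ 0001✓ 0011✓ 0101✓ 0110✓ 0111✓ 1001✓ 1010✓ 1100✓ 1110✓ 1111✓
Round 1: -001 -110✓ -111✓ 0-01✓ 0-11✓ 00-1✓ 000- 01-1✓ 011-✓ 1-10 11-0 111-✓
Round 2: -11- 0--1
PIs = {-001, -11-, 0--1, 000-, 1-10, 11-0}
Coverage chart:
  m0: 000- ←essential
  m1: -001,0--1,000-
  m3: 0--1 ←essential
  m5: 0--1 ←essential
  m6: -11- ←essential
  m7: -11-,0--1
  m9: -001 ←essential
  m10: 1-10 ←essential
  m12: 11-0 ←essential
  m14: -11-,1-10,11-0
  m15: -11- ←essential
Essential: -001, -11-, 0--1, 000-, 1-10, 11-0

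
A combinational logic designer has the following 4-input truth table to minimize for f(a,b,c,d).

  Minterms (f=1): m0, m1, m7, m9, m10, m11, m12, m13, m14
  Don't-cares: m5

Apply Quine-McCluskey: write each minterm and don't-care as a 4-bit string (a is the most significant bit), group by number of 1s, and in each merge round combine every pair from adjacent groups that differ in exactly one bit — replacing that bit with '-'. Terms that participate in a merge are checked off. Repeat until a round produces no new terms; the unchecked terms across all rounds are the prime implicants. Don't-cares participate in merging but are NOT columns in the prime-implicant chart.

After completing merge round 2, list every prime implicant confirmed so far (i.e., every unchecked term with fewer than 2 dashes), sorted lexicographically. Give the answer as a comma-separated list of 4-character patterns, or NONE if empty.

size-2^0 implicants → 0000(✓)  0001(✓)  0101(✓)  0111(✓)  1001(✓)  1010(✓)  1011(✓)  1100(✓)  1101(✓)  1110(✓)
size-2^1 implicants → -001(✓)  -101(✓)  0-01(✓)  000-  01-1  1-01(✓)  1-10  10-1  101-  11-0  110-
size-2^2 implicants → --01
Unchecked terms (primes): --01, 000-, 01-1, 1-10, 10-1, 101-, 11-0, 110-

000-, 01-1, 1-10, 10-1, 101-, 11-0, 110-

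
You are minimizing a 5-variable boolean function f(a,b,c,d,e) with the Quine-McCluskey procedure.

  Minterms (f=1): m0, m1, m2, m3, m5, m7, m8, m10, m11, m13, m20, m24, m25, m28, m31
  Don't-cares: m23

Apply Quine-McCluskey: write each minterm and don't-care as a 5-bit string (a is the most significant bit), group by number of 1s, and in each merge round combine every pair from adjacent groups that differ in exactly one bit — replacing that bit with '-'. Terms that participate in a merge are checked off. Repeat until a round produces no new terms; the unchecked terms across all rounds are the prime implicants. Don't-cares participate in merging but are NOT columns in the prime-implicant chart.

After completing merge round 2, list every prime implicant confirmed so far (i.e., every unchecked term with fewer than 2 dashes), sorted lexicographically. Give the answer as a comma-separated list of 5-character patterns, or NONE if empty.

size-2^0 implicants → 00000(✓)  00001(✓)  00010(✓)  00011(✓)  00101(✓)  00111(✓)  01000(✓)  01010(✓)  01011(✓)  01101(✓)  10100(✓)  10111(✓)  11000(✓)  11001(✓)  11100(✓)  11111(✓)
size-2^1 implicants → -0111  -1000  0-000(✓)  0-010(✓)  0-011(✓)  0-101  00-01(✓)  00-11(✓)  000-0(✓)  000-1(✓)  0000-(✓)  0001-(✓)  001-1(✓)  010-0(✓)  0101-(✓)  1-100  1-111  11-00  1100-
size-2^2 implicants → 0-0-0  0-01-  00--1  000--
Unchecked terms (primes): -0111, -1000, 0-0-0, 0-01-, 0-101, 00--1, 000--, 1-100, 1-111, 11-00, 1100-

-0111, -1000, 0-101, 1-100, 1-111, 11-00, 1100-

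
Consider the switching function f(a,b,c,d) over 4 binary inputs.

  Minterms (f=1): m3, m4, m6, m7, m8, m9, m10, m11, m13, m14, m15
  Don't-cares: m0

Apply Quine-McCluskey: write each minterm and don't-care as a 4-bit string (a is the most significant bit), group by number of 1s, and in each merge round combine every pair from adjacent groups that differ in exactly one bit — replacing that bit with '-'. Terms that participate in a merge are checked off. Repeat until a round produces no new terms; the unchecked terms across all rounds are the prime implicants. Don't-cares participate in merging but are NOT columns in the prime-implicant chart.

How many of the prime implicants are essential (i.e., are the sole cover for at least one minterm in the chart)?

2

Round 0: 0000✓ 0011✓ 0100✓ 0110✓ 0111✓ 1000✓ 1001✓ 1010✓ 1011✓ 1101✓ 1110✓ 1111✓
Round 1: -000 -011✓ -110✓ -111✓ 0-00 0-11✓ 01-0 011-✓ 1-01✓ 1-10✓ 1-11✓ 10-0✓ 10-1✓ 100-✓ 101-✓ 11-1✓ 111-✓
Round 2: --11 -11- 1--1 1-1- 10--
PIs = {--11, -000, -11-, 0-00, 01-0, 1--1, 1-1-, 10--}
Coverage chart:
  m3: --11 ←essential
  m4: 0-00,01-0
  m6: -11-,01-0
  m7: --11,-11-
  m8: -000,10--
  m9: 1--1,10--
  m10: 1-1-,10--
  m11: --11,1--1,1-1-,10--
  m13: 1--1 ←essential
  m14: -11-,1-1-
  m15: --11,-11-,1--1,1-1-
Essential: --11, 1--1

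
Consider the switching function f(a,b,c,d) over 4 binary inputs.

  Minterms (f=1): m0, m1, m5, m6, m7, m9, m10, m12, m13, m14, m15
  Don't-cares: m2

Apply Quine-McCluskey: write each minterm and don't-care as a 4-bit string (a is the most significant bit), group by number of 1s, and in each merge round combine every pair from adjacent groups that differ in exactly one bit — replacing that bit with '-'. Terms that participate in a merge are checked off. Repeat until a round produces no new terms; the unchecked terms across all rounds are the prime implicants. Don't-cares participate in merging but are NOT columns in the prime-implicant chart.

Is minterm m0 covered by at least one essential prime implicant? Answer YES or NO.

size-2^0 implicants → 0000(✓)  0001(✓)  0010(✓)  0101(✓)  0110(✓)  0111(✓)  1001(✓)  1010(✓)  1100(✓)  1101(✓)  1110(✓)  1111(✓)
size-2^1 implicants → -001(✓)  -010(✓)  -101(✓)  -110(✓)  -111(✓)  0-01(✓)  0-10(✓)  00-0  000-  01-1(✓)  011-(✓)  1-01(✓)  1-10(✓)  11-0(✓)  11-1(✓)  110-(✓)  111-(✓)
size-2^2 implicants → --01  --10  -1-1  -11-  11--
Unchecked terms (primes): --01, --10, -1-1, -11-, 00-0, 000-, 11--
Minterm coverage:
  m0 ⊆ 00-0,000-
  m1 ⊆ --01,000-
  m5 ⊆ --01,-1-1
  m6 ⊆ --10,-11-
  m7 ⊆ -1-1,-11-
  m9 ⊆ --01 [E]
  m10 ⊆ --10 [E]
  m12 ⊆ 11-- [E]
  m13 ⊆ --01,-1-1,11--
  m14 ⊆ --10,-11-,11--
  m15 ⊆ -1-1,-11-,11--
E = {--01, --10, 11--}

NO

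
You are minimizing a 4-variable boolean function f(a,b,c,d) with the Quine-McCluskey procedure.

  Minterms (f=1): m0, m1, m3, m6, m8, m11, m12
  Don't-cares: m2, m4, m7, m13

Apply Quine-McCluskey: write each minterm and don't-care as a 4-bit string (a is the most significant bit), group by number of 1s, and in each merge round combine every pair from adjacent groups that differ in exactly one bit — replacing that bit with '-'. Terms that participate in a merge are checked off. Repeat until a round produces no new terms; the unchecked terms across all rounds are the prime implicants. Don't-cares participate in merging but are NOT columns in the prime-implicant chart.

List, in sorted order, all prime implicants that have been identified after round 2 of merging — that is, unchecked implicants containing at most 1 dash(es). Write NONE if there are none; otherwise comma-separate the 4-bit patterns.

-011, 110-

size-2^0 implicants → 0000(✓)  0001(✓)  0010(✓)  0011(✓)  0100(✓)  0110(✓)  0111(✓)  1000(✓)  1011(✓)  1100(✓)  1101(✓)
size-2^1 implicants → -000(✓)  -011  -100(✓)  0-00(✓)  0-10(✓)  0-11(✓)  00-0(✓)  00-1(✓)  000-(✓)  001-(✓)  01-0(✓)  011-(✓)  1-00(✓)  110-
size-2^2 implicants → --00  0--0  0-1-  00--
Unchecked terms (primes): --00, -011, 0--0, 0-1-, 00--, 110-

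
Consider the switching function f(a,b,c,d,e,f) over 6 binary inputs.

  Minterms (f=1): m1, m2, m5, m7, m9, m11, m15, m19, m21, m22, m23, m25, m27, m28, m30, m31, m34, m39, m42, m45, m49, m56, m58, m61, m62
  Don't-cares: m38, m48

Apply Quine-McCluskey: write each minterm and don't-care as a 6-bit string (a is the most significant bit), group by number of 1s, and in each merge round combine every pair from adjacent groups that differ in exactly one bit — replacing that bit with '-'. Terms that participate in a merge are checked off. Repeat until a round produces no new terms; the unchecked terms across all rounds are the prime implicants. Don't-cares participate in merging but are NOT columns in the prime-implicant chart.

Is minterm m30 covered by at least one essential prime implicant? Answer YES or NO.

[col 0] 000001*, 000010*, 000101*, 000111*, 001001*, 001011*, 001111*, 010011*, 010101*, 010110*, 010111*, 011001*, 011011*, 011100*, 011110*, 011111*, 100010*, 100110*, 100111*, 101010*, 101101*, 110000*, 110001*, 111000*, 111010*, 111101*, 111110*
[col 1] -00010, -00111, -11110, 0-0101*, 0-0111*, 0-1001*, 0-1011*, 0-1111*, 00-001, 00-111*, 000-01, 0001-1*, 001-11*, 0010-1*, 01-011*, 01-110*, 01-111*, 010-11*, 0101-1*, 01011-*, 011-11*, 0110-1*, 0111-0, 01111-*, 1-1010, 1-1101, 10-010, 100-10, 10011-, 11-000, 11000-, 111-10, 1110-0
[col 2] 0--111, 0-01-1, 0-1-11, 0-10-1, 01--11, 01-11-
Prime implicants: -00010, -00111, -11110, 0--111, 0-01-1, 0-1-11, 0-10-1, 00-001, 000-01, 01--11, 01-11-, 0111-0, 1-1010, 1-1101, 10-010, 100-10, 10011-, 11-000, 11000-, 111-10, 1110-0
PI chart (minterm → PIs covering it):
  1 | 00-001,000-01
  2 | -00010  (sole → essential)
  5 | 0-01-1,000-01
  7 | -00111,0--111,0-01-1
  9 | 0-10-1,00-001
  11 | 0-1-11,0-10-1
  15 | 0--111,0-1-11
  19 | 01--11  (sole → essential)
  21 | 0-01-1  (sole → essential)
  22 | 01-11-  (sole → essential)
  23 | 0--111,0-01-1,01--11,01-11-
  25 | 0-10-1  (sole → essential)
  27 | 0-1-11,0-10-1,01--11
  28 | 0111-0  (sole → essential)
  30 | -11110,01-11-,0111-0
  31 | 0--111,0-1-11,01--11,01-11-
  34 | -00010,10-010,100-10
  39 | -00111,10011-
  42 | 1-1010,10-010
  45 | 1-1101  (sole → essential)
  49 | 11000-  (sole → essential)
  56 | 11-000,1110-0
  58 | 1-1010,111-10,1110-0
  61 | 1-1101  (sole → essential)
  62 | -11110,111-10
Essential prime implicants: -00010, 0-01-1, 0-10-1, 01--11, 01-11-, 0111-0, 1-1101, 11000-

YES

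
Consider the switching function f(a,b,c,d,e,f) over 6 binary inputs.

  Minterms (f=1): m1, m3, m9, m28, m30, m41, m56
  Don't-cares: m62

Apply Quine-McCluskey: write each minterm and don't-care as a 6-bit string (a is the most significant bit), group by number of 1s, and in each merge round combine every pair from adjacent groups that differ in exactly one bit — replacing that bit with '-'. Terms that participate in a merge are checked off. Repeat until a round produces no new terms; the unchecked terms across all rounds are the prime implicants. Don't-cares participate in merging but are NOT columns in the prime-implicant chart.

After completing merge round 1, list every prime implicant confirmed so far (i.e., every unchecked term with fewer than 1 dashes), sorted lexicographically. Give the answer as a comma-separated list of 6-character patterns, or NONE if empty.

[col 0] 000001*, 000011*, 001001*, 011100*, 011110*, 101001*, 111000, 111110*
[col 1] -01001, -11110, 00-001, 0000-1, 0111-0
Prime implicants: -01001, -11110, 00-001, 0000-1, 0111-0, 111000

111000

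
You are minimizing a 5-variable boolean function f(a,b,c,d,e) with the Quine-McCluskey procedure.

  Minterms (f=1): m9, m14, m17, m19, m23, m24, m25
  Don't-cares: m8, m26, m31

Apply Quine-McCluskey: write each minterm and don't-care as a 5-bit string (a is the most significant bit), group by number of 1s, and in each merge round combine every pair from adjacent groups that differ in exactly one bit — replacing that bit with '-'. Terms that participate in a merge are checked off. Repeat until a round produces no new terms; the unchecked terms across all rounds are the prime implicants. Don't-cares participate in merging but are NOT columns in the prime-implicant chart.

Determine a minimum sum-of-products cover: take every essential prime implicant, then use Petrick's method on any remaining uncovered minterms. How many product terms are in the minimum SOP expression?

size-2^0 implicants → 01000(✓)  01001(✓)  01110  10001(✓)  10011(✓)  10111(✓)  11000(✓)  11001(✓)  11010(✓)  11111(✓)
size-2^1 implicants → -1000(✓)  -1001(✓)  0100-(✓)  1-001  1-111  10-11  100-1  110-0  1100-(✓)
size-2^2 implicants → -100-
Unchecked terms (primes): -100-, 01110, 1-001, 1-111, 10-11, 100-1, 110-0
Minterm coverage:
  m9 ⊆ -100- [E]
  m14 ⊆ 01110 [E]
  m17 ⊆ 1-001,100-1
  m19 ⊆ 10-11,100-1
  m23 ⊆ 1-111,10-11
  m24 ⊆ -100-,110-0
  m25 ⊆ -100-,1-001
E = {-100-, 01110}
Petrick residual → 1-001, 10-11
Cover = bc'd' + a'bcde' + ac'd'e + ab'de  |cover|=4

4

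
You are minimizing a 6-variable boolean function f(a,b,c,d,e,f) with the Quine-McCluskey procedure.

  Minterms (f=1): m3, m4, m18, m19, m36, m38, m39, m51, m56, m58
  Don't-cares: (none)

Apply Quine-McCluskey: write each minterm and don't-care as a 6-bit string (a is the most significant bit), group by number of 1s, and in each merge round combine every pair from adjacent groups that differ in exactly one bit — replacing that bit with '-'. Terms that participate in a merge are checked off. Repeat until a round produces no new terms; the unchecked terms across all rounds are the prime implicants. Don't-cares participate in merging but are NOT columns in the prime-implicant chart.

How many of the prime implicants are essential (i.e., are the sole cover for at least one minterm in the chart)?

Round 0: 000011✓ 000100✓ 010010✓ 010011✓ 100100✓ 100110✓ 100111✓ 110011✓ 111000✓ 111010✓
Round 1: -00100 -10011 0-0011 01001- 1001-0 10011- 1110-0
PIs = {-00100, -10011, 0-0011, 01001-, 1001-0, 10011-, 1110-0}
Coverage chart:
  m3: 0-0011 ←essential
  m4: -00100 ←essential
  m18: 01001- ←essential
  m19: -10011,0-0011,01001-
  m36: -00100,1001-0
  m38: 1001-0,10011-
  m39: 10011- ←essential
  m51: -10011 ←essential
  m56: 1110-0 ←essential
  m58: 1110-0 ←essential
Essential: -00100, -10011, 0-0011, 01001-, 10011-, 1110-0

6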